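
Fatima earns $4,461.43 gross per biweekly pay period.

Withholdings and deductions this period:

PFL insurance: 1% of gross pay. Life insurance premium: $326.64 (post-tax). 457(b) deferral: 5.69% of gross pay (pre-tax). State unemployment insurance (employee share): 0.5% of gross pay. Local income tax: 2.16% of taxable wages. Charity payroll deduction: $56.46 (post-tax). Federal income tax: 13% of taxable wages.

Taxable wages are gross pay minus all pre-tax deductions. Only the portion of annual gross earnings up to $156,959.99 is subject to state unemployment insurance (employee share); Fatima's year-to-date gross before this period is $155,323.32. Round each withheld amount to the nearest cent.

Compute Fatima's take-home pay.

$3,133.82

457(b) deferral: $4,461.43 × 0.0569 = $253.86
Taxable wages = $4,461.43 − $253.86 = $4,207.57
Federal income tax: $4,207.57 × 0.13 = $546.98
Local income tax: $4,207.57 × 0.0216 = $90.88
State unemployment insurance (employee share): only $156,959.99 − $155,323.32 = $1,636.67 of this check is subject → $1,636.67 × 0.005 = $8.18
PFL insurance: $4,461.43 × 0.01 = $44.61
Life insurance premium: $326.64
Charity payroll deduction: $56.46
Total deductions = $253.86 + $546.98 + $90.88 + $8.18 + $44.61 + $326.64 + $56.46 = $1,327.61
Net pay = $4,461.43 − $1,327.61 = $3,133.82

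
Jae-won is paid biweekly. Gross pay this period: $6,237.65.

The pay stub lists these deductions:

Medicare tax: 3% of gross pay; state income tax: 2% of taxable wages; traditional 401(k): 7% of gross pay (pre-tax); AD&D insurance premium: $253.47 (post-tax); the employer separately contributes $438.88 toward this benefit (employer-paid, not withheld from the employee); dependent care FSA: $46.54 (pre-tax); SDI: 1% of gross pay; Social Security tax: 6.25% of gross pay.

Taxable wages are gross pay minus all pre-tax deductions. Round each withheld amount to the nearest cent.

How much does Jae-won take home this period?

$4,746.55

Dependent care FSA: $46.54
Traditional 401(k): $6,237.65 × 0.07 = $436.64
Pre-tax total = $46.54 + $436.64 = $483.18
Taxable wages = $6,237.65 − $483.18 = $5,754.47
State income tax: $5,754.47 × 0.02 = $115.09
Medicare tax: $6,237.65 × 0.03 = $187.13
SDI: $6,237.65 × 0.01 = $62.38
Social Security tax: $6,237.65 × 0.0625 = $389.85
AD&D insurance premium: $253.47
(Employer's $438.88 toward AD&D insurance premium is not withheld from the employee.)
Total deductions = $46.54 + $436.64 + $115.09 + $187.13 + $62.38 + $389.85 + $253.47 = $1,491.10
Net pay = $6,237.65 − $1,491.10 = $4,746.55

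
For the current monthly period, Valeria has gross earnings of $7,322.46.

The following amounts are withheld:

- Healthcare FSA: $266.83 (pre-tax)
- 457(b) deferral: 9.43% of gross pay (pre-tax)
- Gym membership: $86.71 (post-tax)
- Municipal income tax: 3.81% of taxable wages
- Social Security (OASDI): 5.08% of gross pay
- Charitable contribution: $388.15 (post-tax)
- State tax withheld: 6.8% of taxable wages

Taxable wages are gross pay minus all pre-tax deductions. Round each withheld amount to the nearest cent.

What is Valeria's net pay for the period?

457(b) deferral: $7,322.46 × 0.0943 = $690.51
Healthcare FSA: $266.83
Pre-tax total = $690.51 + $266.83 = $957.34
Taxable wages = $7,322.46 − $957.34 = $6,365.12
Municipal income tax: $6,365.12 × 0.0381 = $242.51
State tax withheld: $6,365.12 × 0.068 = $432.83
Social Security (OASDI): $7,322.46 × 0.0508 = $371.98
Gym membership: $86.71
Charitable contribution: $388.15
Total deductions = $690.51 + $266.83 + $242.51 + $432.83 + $371.98 + $86.71 + $388.15 = $2,479.52
Net pay = $7,322.46 − $2,479.52 = $4,842.94

$4,842.94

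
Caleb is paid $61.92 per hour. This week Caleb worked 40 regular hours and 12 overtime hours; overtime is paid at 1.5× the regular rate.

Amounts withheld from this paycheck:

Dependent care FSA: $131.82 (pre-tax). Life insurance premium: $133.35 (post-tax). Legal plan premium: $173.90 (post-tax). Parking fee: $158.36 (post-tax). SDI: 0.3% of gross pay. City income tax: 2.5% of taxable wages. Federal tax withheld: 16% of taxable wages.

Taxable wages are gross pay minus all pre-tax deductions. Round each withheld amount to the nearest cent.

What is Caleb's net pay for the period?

$2343.14

Regular pay: 40 × $61.92 = $2476.80
Overtime pay: 12 × $61.92 × 1.5 = $1114.56
Gross pay = $2476.80 + $1114.56 = $3591.36
Dependent care FSA: $131.82
Taxable wages = $3591.36 − $131.82 = $3459.54
Federal tax withheld: $3459.54 × 0.16 = $553.53
City income tax: $3459.54 × 0.025 = $86.49
SDI: $3591.36 × 0.003 = $10.77
Life insurance premium: $133.35
Legal plan premium: $173.90
Parking fee: $158.36
Total deductions = $131.82 + $553.53 + $86.49 + $10.77 + $133.35 + $173.90 + $158.36 = $1248.22
Net pay = $3591.36 − $1248.22 = $2343.14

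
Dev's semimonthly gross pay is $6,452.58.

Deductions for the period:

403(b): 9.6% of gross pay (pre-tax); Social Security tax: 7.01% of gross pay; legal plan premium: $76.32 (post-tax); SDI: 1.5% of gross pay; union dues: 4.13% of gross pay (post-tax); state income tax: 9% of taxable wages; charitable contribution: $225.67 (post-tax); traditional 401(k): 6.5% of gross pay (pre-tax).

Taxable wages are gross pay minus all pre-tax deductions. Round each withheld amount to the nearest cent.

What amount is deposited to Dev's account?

Traditional 401(k): $6,452.58 × 0.065 = $419.42
403(b): $6,452.58 × 0.096 = $619.45
Pre-tax total = $419.42 + $619.45 = $1,038.87
Taxable wages = $6,452.58 − $1,038.87 = $5,413.71
State income tax: $5,413.71 × 0.09 = $487.23
SDI: $6,452.58 × 0.015 = $96.79
Social Security tax: $6,452.58 × 0.0701 = $452.33
Legal plan premium: $76.32
Charitable contribution: $225.67
Union dues: $6,452.58 × 0.0413 = $266.49
Total deductions = $419.42 + $619.45 + $487.23 + $96.79 + $452.33 + $76.32 + $225.67 + $266.49 = $2,643.70
Net pay = $6,452.58 − $2,643.70 = $3,808.88

$3,808.88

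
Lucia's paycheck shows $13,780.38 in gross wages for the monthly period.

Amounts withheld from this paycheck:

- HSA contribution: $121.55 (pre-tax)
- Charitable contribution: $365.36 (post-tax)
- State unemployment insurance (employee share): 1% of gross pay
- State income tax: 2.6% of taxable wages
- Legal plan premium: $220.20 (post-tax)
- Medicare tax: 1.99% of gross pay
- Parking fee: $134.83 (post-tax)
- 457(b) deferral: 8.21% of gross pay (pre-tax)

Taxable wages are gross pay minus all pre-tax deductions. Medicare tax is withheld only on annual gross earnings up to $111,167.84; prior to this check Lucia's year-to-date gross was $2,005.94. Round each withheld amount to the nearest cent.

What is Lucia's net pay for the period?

$11,069.33

HSA contribution: $121.55
457(b) deferral: $13,780.38 × 0.0821 = $1,131.37
Pre-tax total = $121.55 + $1,131.37 = $1,252.92
Taxable wages = $13,780.38 − $1,252.92 = $12,527.46
State income tax: $12,527.46 × 0.026 = $325.71
Medicare tax: cap not yet reached, full $13,780.38 is subject → $13,780.38 × 0.0199 = $274.23
State unemployment insurance (employee share): $13,780.38 × 0.01 = $137.80
Legal plan premium: $220.20
Parking fee: $134.83
Charitable contribution: $365.36
Total deductions = $121.55 + $1,131.37 + $325.71 + $274.23 + $137.80 + $220.20 + $134.83 + $365.36 = $2,711.05
Net pay = $13,780.38 − $2,711.05 = $11,069.33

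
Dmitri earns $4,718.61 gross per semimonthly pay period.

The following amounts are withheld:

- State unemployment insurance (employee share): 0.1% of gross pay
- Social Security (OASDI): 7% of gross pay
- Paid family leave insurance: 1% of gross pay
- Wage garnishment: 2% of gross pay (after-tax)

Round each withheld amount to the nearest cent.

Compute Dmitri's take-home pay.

$4,242.03

State unemployment insurance (employee share): $4,718.61 × 0.001 = $4.72
Social Security (OASDI): $4,718.61 × 0.07 = $330.30
Paid family leave insurance: $4,718.61 × 0.01 = $47.19
Wage garnishment: $4,718.61 × 0.02 = $94.37
Total deductions = $4.72 + $330.30 + $47.19 + $94.37 = $476.58
Net pay = $4,718.61 − $476.58 = $4,242.03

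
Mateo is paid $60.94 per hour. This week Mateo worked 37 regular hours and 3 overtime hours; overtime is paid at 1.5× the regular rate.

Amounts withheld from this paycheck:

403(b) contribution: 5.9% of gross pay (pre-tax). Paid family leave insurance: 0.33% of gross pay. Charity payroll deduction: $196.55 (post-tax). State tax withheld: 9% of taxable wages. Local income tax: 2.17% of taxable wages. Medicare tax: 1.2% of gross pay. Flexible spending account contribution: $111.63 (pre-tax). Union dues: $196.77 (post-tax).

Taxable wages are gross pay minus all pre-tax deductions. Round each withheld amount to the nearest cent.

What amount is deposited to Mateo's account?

$1582.79

Regular pay: 37 × $60.94 = $2254.78
Overtime pay: 3 × $60.94 × 1.5 = $274.23
Gross pay = $2254.78 + $274.23 = $2529.01
Flexible spending account contribution: $111.63
403(b) contribution: $2529.01 × 0.059 = $149.21
Pre-tax total = $111.63 + $149.21 = $260.84
Taxable wages = $2529.01 − $260.84 = $2268.17
Local income tax: $2268.17 × 0.0217 = $49.22
State tax withheld: $2268.17 × 0.09 = $204.14
Medicare tax: $2529.01 × 0.012 = $30.35
Paid family leave insurance: $2529.01 × 0.0033 = $8.35
Charity payroll deduction: $196.55
Union dues: $196.77
Total deductions = $111.63 + $149.21 + $49.22 + $204.14 + $30.35 + $8.35 + $196.55 + $196.77 = $946.22
Net pay = $2529.01 − $946.22 = $1582.79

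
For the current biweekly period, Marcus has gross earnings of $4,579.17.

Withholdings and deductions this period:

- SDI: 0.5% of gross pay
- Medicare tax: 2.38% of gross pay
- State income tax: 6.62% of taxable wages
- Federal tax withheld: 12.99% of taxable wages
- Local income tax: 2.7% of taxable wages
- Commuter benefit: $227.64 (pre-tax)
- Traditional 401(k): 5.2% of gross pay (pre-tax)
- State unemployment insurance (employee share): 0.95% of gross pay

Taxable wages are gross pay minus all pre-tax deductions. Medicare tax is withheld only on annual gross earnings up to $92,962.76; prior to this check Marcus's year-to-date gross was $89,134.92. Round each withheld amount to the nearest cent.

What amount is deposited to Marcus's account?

$3,038.21

Traditional 401(k): $4,579.17 × 0.052 = $238.12
Commuter benefit: $227.64
Pre-tax total = $238.12 + $227.64 = $465.76
Taxable wages = $4,579.17 − $465.76 = $4,113.41
Local income tax: $4,113.41 × 0.027 = $111.06
State income tax: $4,113.41 × 0.0662 = $272.31
Federal tax withheld: $4,113.41 × 0.1299 = $534.33
Medicare tax: only $92,962.76 − $89,134.92 = $3,827.84 of this check is subject → $3,827.84 × 0.0238 = $91.10
State unemployment insurance (employee share): $4,579.17 × 0.0095 = $43.50
SDI: $4,579.17 × 0.005 = $22.90
Total deductions = $238.12 + $227.64 + $111.06 + $272.31 + $534.33 + $91.10 + $43.50 + $22.90 = $1,540.96
Net pay = $4,579.17 − $1,540.96 = $3,038.21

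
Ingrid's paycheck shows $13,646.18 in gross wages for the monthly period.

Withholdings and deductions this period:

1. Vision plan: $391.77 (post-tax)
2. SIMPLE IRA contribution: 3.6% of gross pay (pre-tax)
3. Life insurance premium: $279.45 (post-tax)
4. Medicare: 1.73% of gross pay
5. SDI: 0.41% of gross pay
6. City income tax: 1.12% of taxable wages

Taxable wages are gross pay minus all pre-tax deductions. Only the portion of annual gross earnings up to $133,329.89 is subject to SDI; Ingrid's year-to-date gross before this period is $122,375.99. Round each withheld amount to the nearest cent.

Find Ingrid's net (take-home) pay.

SIMPLE IRA contribution: $13,646.18 × 0.036 = $491.26
Taxable wages = $13,646.18 − $491.26 = $13,154.92
City income tax: $13,154.92 × 0.0112 = $147.34
Medicare: $13,646.18 × 0.0173 = $236.08
SDI: only $133,329.89 − $122,375.99 = $10,953.90 of this check is subject → $10,953.90 × 0.0041 = $44.91
Life insurance premium: $279.45
Vision plan: $391.77
Total deductions = $491.26 + $147.34 + $236.08 + $44.91 + $279.45 + $391.77 = $1,590.81
Net pay = $13,646.18 − $1,590.81 = $12,055.37

$12,055.37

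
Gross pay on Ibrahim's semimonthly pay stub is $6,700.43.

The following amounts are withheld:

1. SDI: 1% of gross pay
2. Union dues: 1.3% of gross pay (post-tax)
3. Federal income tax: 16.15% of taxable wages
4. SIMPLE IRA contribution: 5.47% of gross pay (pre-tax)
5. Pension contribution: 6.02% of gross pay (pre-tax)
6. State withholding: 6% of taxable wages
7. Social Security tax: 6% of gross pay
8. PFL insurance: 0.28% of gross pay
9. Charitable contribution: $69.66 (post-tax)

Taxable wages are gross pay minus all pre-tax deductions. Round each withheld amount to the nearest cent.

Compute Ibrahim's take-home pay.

SIMPLE IRA contribution: $6,700.43 × 0.0547 = $366.51
Pension contribution: $6,700.43 × 0.0602 = $403.37
Pre-tax total = $366.51 + $403.37 = $769.88
Taxable wages = $6,700.43 − $769.88 = $5,930.55
Federal income tax: $5,930.55 × 0.1615 = $957.78
State withholding: $5,930.55 × 0.06 = $355.83
PFL insurance: $6,700.43 × 0.0028 = $18.76
Social Security tax: $6,700.43 × 0.06 = $402.03
SDI: $6,700.43 × 0.01 = $67.00
Charitable contribution: $69.66
Union dues: $6,700.43 × 0.013 = $87.11
Total deductions = $366.51 + $403.37 + $957.78 + $355.83 + $18.76 + $402.03 + $67.00 + $69.66 + $87.11 = $2,728.05
Net pay = $6,700.43 − $2,728.05 = $3,972.38

$3,972.38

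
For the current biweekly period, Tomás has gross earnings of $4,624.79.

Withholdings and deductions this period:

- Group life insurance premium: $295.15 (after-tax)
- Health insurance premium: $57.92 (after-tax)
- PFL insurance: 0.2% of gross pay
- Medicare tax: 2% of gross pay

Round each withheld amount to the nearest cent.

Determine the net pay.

PFL insurance: $4,624.79 × 0.002 = $9.25
Medicare tax: $4,624.79 × 0.02 = $92.50
Health insurance premium: $57.92
Group life insurance premium: $295.15
Total deductions = $9.25 + $92.50 + $57.92 + $295.15 = $454.82
Net pay = $4,624.79 − $454.82 = $4,169.97

$4,169.97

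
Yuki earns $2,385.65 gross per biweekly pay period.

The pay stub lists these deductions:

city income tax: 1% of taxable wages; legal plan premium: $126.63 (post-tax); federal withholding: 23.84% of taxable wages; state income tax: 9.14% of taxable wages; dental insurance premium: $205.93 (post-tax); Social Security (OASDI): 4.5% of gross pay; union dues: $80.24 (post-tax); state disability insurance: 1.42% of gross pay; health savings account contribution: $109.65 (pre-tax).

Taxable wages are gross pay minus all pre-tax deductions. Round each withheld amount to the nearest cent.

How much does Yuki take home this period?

$948.58

Health savings account contribution: $109.65
Taxable wages = $2,385.65 − $109.65 = $2,276.00
Federal withholding: $2,276.00 × 0.2384 = $542.60
City income tax: $2,276.00 × 0.01 = $22.76
State income tax: $2,276.00 × 0.0914 = $208.03
Social Security (OASDI): $2,385.65 × 0.045 = $107.35
State disability insurance: $2,385.65 × 0.0142 = $33.88
Union dues: $80.24
Dental insurance premium: $205.93
Legal plan premium: $126.63
Total deductions = $109.65 + $542.60 + $22.76 + $208.03 + $107.35 + $33.88 + $80.24 + $205.93 + $126.63 = $1,437.07
Net pay = $2,385.65 − $1,437.07 = $948.58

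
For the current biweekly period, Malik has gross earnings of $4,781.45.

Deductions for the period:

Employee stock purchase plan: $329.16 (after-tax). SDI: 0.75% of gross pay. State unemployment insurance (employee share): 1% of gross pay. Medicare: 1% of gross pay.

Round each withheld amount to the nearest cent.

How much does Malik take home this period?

$4,320.81

Medicare: $4,781.45 × 0.01 = $47.81
State unemployment insurance (employee share): $4,781.45 × 0.01 = $47.81
SDI: $4,781.45 × 0.0075 = $35.86
Employee stock purchase plan: $329.16
Total deductions = $47.81 + $47.81 + $35.86 + $329.16 = $460.64
Net pay = $4,781.45 − $460.64 = $4,320.81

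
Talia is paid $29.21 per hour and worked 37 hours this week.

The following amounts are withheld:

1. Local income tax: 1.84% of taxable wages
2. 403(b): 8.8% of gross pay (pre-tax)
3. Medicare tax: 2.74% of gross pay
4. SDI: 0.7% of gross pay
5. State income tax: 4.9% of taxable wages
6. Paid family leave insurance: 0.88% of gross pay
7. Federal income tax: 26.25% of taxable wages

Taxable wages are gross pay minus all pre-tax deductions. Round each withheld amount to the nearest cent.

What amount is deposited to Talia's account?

Gross pay: 37 × $29.21 = $1,080.77
403(b): $1,080.77 × 0.088 = $95.11
Taxable wages = $1,080.77 − $95.11 = $985.66
Federal income tax: $985.66 × 0.2625 = $258.74
State income tax: $985.66 × 0.049 = $48.30
Local income tax: $985.66 × 0.0184 = $18.14
SDI: $1,080.77 × 0.007 = $7.57
Medicare tax: $1,080.77 × 0.0274 = $29.61
Paid family leave insurance: $1,080.77 × 0.0088 = $9.51
Total deductions = $95.11 + $258.74 + $48.30 + $18.14 + $7.57 + $29.61 + $9.51 = $466.98
Net pay = $1,080.77 − $466.98 = $613.79

$613.79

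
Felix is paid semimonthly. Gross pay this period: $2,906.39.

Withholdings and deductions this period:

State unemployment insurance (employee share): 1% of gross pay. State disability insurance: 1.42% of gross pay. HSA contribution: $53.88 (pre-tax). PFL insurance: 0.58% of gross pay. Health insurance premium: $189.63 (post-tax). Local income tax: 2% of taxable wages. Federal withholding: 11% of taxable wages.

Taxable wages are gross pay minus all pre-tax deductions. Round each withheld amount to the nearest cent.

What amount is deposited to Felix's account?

$2,204.86

HSA contribution: $53.88
Taxable wages = $2,906.39 − $53.88 = $2,852.51
Federal withholding: $2,852.51 × 0.11 = $313.78
Local income tax: $2,852.51 × 0.02 = $57.05
State unemployment insurance (employee share): $2,906.39 × 0.01 = $29.06
State disability insurance: $2,906.39 × 0.0142 = $41.27
PFL insurance: $2,906.39 × 0.0058 = $16.86
Health insurance premium: $189.63
Total deductions = $53.88 + $313.78 + $57.05 + $29.06 + $41.27 + $16.86 + $189.63 = $701.53
Net pay = $2,906.39 − $701.53 = $2,204.86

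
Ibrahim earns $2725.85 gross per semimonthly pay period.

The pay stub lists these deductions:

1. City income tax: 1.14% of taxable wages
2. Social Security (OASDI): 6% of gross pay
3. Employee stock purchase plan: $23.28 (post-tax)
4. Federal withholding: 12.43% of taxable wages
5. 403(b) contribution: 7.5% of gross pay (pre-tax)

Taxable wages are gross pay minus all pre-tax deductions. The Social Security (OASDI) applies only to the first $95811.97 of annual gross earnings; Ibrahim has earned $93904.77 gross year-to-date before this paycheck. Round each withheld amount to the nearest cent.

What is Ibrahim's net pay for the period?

$2041.55

403(b) contribution: $2725.85 × 0.075 = $204.44
Taxable wages = $2725.85 − $204.44 = $2521.41
Federal withholding: $2521.41 × 0.1243 = $313.41
City income tax: $2521.41 × 0.0114 = $28.74
Social Security (OASDI): only $95811.97 − $93904.77 = $1907.20 of this check is subject → $1907.20 × 0.06 = $114.43
Employee stock purchase plan: $23.28
Total deductions = $204.44 + $313.41 + $28.74 + $114.43 + $23.28 = $684.30
Net pay = $2725.85 − $684.30 = $2041.55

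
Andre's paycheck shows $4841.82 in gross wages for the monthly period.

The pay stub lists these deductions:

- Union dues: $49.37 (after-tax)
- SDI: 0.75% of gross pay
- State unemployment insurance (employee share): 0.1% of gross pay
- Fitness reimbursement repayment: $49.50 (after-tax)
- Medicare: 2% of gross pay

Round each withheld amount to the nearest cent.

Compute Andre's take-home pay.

$4604.96

SDI: $4841.82 × 0.0075 = $36.31
State unemployment insurance (employee share): $4841.82 × 0.001 = $4.84
Medicare: $4841.82 × 0.02 = $96.84
Union dues: $49.37
Fitness reimbursement repayment: $49.50
Total deductions = $36.31 + $4.84 + $96.84 + $49.37 + $49.50 = $236.86
Net pay = $4841.82 − $236.86 = $4604.96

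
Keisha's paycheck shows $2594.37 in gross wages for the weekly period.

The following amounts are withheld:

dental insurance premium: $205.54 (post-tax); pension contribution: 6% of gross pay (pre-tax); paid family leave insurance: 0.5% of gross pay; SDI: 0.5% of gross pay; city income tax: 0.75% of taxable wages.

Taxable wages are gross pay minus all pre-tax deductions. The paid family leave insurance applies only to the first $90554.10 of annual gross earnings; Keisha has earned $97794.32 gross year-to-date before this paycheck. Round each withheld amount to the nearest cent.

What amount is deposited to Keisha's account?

Pension contribution: $2594.37 × 0.06 = $155.66
Taxable wages = $2594.37 − $155.66 = $2438.71
City income tax: $2438.71 × 0.0075 = $18.29
SDI: $2594.37 × 0.005 = $12.97
Paid family leave insurance: annual cap $90554.10 already reached (YTD $97794.32), so $0.00
Dental insurance premium: $205.54
Total deductions = $155.66 + $18.29 + $12.97 + $0.00 + $205.54 = $392.46
Net pay = $2594.37 − $392.46 = $2201.91

$2201.91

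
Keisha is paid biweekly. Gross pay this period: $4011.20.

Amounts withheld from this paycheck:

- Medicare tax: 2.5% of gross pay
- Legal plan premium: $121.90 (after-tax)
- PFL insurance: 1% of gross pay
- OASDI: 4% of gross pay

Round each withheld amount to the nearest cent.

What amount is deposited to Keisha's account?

PFL insurance: $4011.20 × 0.01 = $40.11
OASDI: $4011.20 × 0.04 = $160.45
Medicare tax: $4011.20 × 0.025 = $100.28
Legal plan premium: $121.90
Total deductions = $40.11 + $160.45 + $100.28 + $121.90 = $422.74
Net pay = $4011.20 − $422.74 = $3588.46

$3588.46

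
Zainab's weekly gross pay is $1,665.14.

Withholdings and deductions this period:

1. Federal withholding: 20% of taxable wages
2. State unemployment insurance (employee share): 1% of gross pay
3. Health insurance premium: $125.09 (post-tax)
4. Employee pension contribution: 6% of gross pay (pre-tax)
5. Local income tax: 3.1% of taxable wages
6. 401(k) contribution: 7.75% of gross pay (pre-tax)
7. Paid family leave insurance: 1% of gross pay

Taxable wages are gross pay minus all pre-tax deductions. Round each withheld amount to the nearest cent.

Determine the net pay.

401(k) contribution: $1,665.14 × 0.0775 = $129.05
Employee pension contribution: $1,665.14 × 0.06 = $99.91
Pre-tax total = $129.05 + $99.91 = $228.96
Taxable wages = $1,665.14 − $228.96 = $1,436.18
Local income tax: $1,436.18 × 0.031 = $44.52
Federal withholding: $1,436.18 × 0.2 = $287.24
State unemployment insurance (employee share): $1,665.14 × 0.01 = $16.65
Paid family leave insurance: $1,665.14 × 0.01 = $16.65
Health insurance premium: $125.09
Total deductions = $129.05 + $99.91 + $44.52 + $287.24 + $16.65 + $16.65 + $125.09 = $719.11
Net pay = $1,665.14 − $719.11 = $946.03

$946.03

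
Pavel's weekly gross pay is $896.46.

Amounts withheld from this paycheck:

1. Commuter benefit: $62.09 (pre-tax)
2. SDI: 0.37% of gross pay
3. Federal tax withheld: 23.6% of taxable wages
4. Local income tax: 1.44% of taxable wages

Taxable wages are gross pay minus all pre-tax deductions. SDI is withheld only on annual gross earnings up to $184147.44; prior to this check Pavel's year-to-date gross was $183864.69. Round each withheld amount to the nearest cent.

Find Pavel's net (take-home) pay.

Commuter benefit: $62.09
Taxable wages = $896.46 − $62.09 = $834.37
Local income tax: $834.37 × 0.0144 = $12.01
Federal tax withheld: $834.37 × 0.236 = $196.91
SDI: only $184147.44 − $183864.69 = $282.75 of this check is subject → $282.75 × 0.0037 = $1.05
Total deductions = $62.09 + $12.01 + $196.91 + $1.05 = $272.06
Net pay = $896.46 − $272.06 = $624.40

$624.40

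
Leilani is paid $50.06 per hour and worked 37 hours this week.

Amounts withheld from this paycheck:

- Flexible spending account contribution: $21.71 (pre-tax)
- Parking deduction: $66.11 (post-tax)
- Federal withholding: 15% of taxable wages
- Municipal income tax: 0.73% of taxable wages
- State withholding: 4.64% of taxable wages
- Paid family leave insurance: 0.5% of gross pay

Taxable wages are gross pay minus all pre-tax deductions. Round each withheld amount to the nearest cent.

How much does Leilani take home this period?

$1,382.26

Gross pay: 37 × $50.06 = $1,852.22
Flexible spending account contribution: $21.71
Taxable wages = $1,852.22 − $21.71 = $1,830.51
State withholding: $1,830.51 × 0.0464 = $84.94
Federal withholding: $1,830.51 × 0.15 = $274.58
Municipal income tax: $1,830.51 × 0.0073 = $13.36
Paid family leave insurance: $1,852.22 × 0.005 = $9.26
Parking deduction: $66.11
Total deductions = $21.71 + $84.94 + $274.58 + $13.36 + $9.26 + $66.11 = $469.96
Net pay = $1,852.22 − $469.96 = $1,382.26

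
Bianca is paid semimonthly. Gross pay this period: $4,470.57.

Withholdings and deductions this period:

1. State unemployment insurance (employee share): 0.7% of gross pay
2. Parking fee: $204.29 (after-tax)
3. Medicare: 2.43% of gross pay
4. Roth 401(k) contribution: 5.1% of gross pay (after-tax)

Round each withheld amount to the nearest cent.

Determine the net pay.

State unemployment insurance (employee share): $4,470.57 × 0.007 = $31.29
Medicare: $4,470.57 × 0.0243 = $108.63
Roth 401(k) contribution: $4,470.57 × 0.051 = $228.00
Parking fee: $204.29
Total deductions = $31.29 + $108.63 + $228.00 + $204.29 = $572.21
Net pay = $4,470.57 − $572.21 = $3,898.36

$3,898.36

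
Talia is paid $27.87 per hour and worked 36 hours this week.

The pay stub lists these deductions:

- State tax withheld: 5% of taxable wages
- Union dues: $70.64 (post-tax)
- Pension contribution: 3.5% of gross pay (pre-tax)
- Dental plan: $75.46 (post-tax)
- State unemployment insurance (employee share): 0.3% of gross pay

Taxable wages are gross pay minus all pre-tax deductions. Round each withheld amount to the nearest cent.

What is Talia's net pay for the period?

Gross pay: 36 × $27.87 = $1,003.32
Pension contribution: $1,003.32 × 0.035 = $35.12
Taxable wages = $1,003.32 − $35.12 = $968.20
State tax withheld: $968.20 × 0.05 = $48.41
State unemployment insurance (employee share): $1,003.32 × 0.003 = $3.01
Dental plan: $75.46
Union dues: $70.64
Total deductions = $35.12 + $48.41 + $3.01 + $75.46 + $70.64 = $232.64
Net pay = $1,003.32 − $232.64 = $770.68

$770.68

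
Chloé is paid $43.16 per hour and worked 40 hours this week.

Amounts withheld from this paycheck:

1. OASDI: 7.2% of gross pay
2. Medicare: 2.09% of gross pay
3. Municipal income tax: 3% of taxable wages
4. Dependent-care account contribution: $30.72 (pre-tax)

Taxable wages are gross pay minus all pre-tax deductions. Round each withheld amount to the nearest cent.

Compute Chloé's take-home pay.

$1,484.43

Gross pay: 40 × $43.16 = $1,726.40
Dependent-care account contribution: $30.72
Taxable wages = $1,726.40 − $30.72 = $1,695.68
Municipal income tax: $1,695.68 × 0.03 = $50.87
OASDI: $1,726.40 × 0.072 = $124.30
Medicare: $1,726.40 × 0.0209 = $36.08
Total deductions = $30.72 + $50.87 + $124.30 + $36.08 = $241.97
Net pay = $1,726.40 − $241.97 = $1,484.43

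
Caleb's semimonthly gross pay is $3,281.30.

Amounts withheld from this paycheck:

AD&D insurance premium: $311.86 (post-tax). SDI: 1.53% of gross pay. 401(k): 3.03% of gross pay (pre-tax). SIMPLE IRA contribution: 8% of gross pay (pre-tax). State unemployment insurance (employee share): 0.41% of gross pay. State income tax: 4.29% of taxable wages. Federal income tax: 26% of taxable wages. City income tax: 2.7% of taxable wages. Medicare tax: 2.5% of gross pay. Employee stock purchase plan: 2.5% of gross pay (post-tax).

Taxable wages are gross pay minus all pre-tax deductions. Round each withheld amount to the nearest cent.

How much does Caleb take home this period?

$1,416.71

SIMPLE IRA contribution: $3,281.30 × 0.08 = $262.50
401(k): $3,281.30 × 0.0303 = $99.42
Pre-tax total = $262.50 + $99.42 = $361.92
Taxable wages = $3,281.30 − $361.92 = $2,919.38
City income tax: $2,919.38 × 0.027 = $78.82
State income tax: $2,919.38 × 0.0429 = $125.24
Federal income tax: $2,919.38 × 0.26 = $759.04
SDI: $3,281.30 × 0.0153 = $50.20
State unemployment insurance (employee share): $3,281.30 × 0.0041 = $13.45
Medicare tax: $3,281.30 × 0.025 = $82.03
Employee stock purchase plan: $3,281.30 × 0.025 = $82.03
AD&D insurance premium: $311.86
Total deductions = $262.50 + $99.42 + $78.82 + $125.24 + $759.04 + $50.20 + $13.45 + $82.03 + $82.03 + $311.86 = $1,864.59
Net pay = $3,281.30 − $1,864.59 = $1,416.71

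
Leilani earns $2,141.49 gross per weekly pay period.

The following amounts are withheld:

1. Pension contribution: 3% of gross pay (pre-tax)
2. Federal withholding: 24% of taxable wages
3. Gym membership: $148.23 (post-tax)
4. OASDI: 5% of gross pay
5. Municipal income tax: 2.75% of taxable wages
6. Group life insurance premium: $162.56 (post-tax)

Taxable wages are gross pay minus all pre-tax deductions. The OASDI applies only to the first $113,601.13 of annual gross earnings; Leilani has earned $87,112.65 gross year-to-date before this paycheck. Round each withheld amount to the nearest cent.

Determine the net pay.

Pension contribution: $2,141.49 × 0.03 = $64.24
Taxable wages = $2,141.49 − $64.24 = $2,077.25
Federal withholding: $2,077.25 × 0.24 = $498.54
Municipal income tax: $2,077.25 × 0.0275 = $57.12
OASDI: cap not yet reached, full $2,141.49 is subject → $2,141.49 × 0.05 = $107.07
Group life insurance premium: $162.56
Gym membership: $148.23
Total deductions = $64.24 + $498.54 + $57.12 + $107.07 + $162.56 + $148.23 = $1,037.76
Net pay = $2,141.49 − $1,037.76 = $1,103.73

$1,103.73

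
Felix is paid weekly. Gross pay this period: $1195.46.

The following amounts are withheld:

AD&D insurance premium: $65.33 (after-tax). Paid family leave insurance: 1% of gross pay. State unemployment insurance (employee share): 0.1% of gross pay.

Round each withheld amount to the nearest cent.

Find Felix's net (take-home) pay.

$1116.98

State unemployment insurance (employee share): $1195.46 × 0.001 = $1.20
Paid family leave insurance: $1195.46 × 0.01 = $11.95
AD&D insurance premium: $65.33
Total deductions = $1.20 + $11.95 + $65.33 = $78.48
Net pay = $1195.46 − $78.48 = $1116.98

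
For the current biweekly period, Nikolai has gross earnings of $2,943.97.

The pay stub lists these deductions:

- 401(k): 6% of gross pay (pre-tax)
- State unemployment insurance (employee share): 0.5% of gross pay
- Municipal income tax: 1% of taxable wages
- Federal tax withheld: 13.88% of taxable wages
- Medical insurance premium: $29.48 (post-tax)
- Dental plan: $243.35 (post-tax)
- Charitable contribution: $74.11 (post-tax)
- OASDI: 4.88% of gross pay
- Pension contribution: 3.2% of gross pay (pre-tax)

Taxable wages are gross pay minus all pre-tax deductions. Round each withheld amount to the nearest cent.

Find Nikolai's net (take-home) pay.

Pension contribution: $2,943.97 × 0.032 = $94.21
401(k): $2,943.97 × 0.06 = $176.64
Pre-tax total = $94.21 + $176.64 = $270.85
Taxable wages = $2,943.97 − $270.85 = $2,673.12
Municipal income tax: $2,673.12 × 0.01 = $26.73
Federal tax withheld: $2,673.12 × 0.1388 = $371.03
State unemployment insurance (employee share): $2,943.97 × 0.005 = $14.72
OASDI: $2,943.97 × 0.0488 = $143.67
Dental plan: $243.35
Charitable contribution: $74.11
Medical insurance premium: $29.48
Total deductions = $94.21 + $176.64 + $26.73 + $371.03 + $14.72 + $143.67 + $243.35 + $74.11 + $29.48 = $1,173.94
Net pay = $2,943.97 − $1,173.94 = $1,770.03

$1,770.03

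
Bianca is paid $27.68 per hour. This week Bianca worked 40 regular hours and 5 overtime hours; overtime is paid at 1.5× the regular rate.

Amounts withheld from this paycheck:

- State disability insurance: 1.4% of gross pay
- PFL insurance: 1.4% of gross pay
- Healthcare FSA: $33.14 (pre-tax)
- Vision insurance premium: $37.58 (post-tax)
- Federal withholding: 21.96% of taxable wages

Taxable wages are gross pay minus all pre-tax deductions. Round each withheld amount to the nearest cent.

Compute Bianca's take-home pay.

$925.81

Regular pay: 40 × $27.68 = $1,107.20
Overtime pay: 5 × $27.68 × 1.5 = $207.60
Gross pay = $1,107.20 + $207.60 = $1,314.80
Healthcare FSA: $33.14
Taxable wages = $1,314.80 − $33.14 = $1,281.66
Federal withholding: $1,281.66 × 0.2196 = $281.45
PFL insurance: $1,314.80 × 0.014 = $18.41
State disability insurance: $1,314.80 × 0.014 = $18.41
Vision insurance premium: $37.58
Total deductions = $33.14 + $281.45 + $18.41 + $18.41 + $37.58 = $388.99
Net pay = $1,314.80 − $388.99 = $925.81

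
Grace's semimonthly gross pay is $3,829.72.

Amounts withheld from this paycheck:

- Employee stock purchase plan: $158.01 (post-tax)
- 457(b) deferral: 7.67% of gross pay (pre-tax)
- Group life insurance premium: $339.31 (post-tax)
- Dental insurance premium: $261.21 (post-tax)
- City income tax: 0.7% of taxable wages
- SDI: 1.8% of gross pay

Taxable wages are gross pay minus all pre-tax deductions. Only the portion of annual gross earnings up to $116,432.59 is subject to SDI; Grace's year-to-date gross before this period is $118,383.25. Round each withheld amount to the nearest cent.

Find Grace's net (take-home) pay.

$2,752.70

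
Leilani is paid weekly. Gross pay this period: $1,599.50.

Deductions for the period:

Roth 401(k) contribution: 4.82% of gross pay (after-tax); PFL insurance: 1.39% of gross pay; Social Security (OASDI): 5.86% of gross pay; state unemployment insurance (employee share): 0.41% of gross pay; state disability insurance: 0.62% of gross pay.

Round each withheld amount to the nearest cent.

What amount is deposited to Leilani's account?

$1,389.96

State unemployment insurance (employee share): $1,599.50 × 0.0041 = $6.56
State disability insurance: $1,599.50 × 0.0062 = $9.92
Social Security (OASDI): $1,599.50 × 0.0586 = $93.73
PFL insurance: $1,599.50 × 0.0139 = $22.23
Roth 401(k) contribution: $1,599.50 × 0.0482 = $77.10
Total deductions = $6.56 + $9.92 + $93.73 + $22.23 + $77.10 = $209.54
Net pay = $1,599.50 − $209.54 = $1,389.96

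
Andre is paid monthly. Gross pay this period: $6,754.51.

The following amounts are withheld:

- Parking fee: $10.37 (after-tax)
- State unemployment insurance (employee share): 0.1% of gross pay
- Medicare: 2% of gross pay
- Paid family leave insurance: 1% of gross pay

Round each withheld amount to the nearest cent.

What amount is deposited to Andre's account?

$6,534.75

State unemployment insurance (employee share): $6,754.51 × 0.001 = $6.75
Medicare: $6,754.51 × 0.02 = $135.09
Paid family leave insurance: $6,754.51 × 0.01 = $67.55
Parking fee: $10.37
Total deductions = $6.75 + $135.09 + $67.55 + $10.37 = $219.76
Net pay = $6,754.51 − $219.76 = $6,534.75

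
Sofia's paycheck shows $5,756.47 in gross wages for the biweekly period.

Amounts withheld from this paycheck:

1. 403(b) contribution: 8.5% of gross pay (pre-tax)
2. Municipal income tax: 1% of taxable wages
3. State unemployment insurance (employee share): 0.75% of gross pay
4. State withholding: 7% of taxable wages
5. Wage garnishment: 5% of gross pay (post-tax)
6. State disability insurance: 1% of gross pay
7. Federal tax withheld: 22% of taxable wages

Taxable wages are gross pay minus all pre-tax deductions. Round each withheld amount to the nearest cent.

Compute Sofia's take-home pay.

$3,298.47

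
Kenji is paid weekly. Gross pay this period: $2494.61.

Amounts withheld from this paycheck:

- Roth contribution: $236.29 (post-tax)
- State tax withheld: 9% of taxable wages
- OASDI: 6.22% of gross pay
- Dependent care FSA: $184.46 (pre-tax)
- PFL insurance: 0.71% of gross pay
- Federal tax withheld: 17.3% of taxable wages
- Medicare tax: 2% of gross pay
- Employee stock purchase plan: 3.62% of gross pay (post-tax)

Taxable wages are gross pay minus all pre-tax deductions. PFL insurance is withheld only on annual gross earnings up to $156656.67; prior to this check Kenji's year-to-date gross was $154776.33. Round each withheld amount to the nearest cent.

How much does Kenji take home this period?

Dependent care FSA: $184.46
Taxable wages = $2494.61 − $184.46 = $2310.15
Federal tax withheld: $2310.15 × 0.173 = $399.66
State tax withheld: $2310.15 × 0.09 = $207.91
Medicare tax: $2494.61 × 0.02 = $49.89
PFL insurance: only $156656.67 − $154776.33 = $1880.34 of this check is subject → $1880.34 × 0.0071 = $13.35
OASDI: $2494.61 × 0.0622 = $155.16
Roth contribution: $236.29
Employee stock purchase plan: $2494.61 × 0.0362 = $90.30
Total deductions = $184.46 + $399.66 + $207.91 + $49.89 + $13.35 + $155.16 + $236.29 + $90.30 = $1337.02
Net pay = $2494.61 − $1337.02 = $1157.59

$1157.59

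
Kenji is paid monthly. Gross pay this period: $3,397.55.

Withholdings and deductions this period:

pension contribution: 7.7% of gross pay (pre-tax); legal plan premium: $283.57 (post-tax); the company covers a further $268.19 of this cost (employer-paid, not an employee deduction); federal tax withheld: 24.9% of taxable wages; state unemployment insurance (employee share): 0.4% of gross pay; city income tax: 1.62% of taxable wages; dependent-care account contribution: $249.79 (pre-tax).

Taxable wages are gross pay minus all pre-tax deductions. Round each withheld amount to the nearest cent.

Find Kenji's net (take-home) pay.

Dependent-care account contribution: $249.79
Pension contribution: $3,397.55 × 0.077 = $261.61
Pre-tax total = $249.79 + $261.61 = $511.40
Taxable wages = $3,397.55 − $511.40 = $2,886.15
City income tax: $2,886.15 × 0.0162 = $46.76
Federal tax withheld: $2,886.15 × 0.249 = $718.65
State unemployment insurance (employee share): $3,397.55 × 0.004 = $13.59
Legal plan premium: $283.57
(Employer's $268.19 toward legal plan premium is not withheld from the employee.)
Total deductions = $249.79 + $261.61 + $46.76 + $718.65 + $13.59 + $283.57 = $1,573.97
Net pay = $3,397.55 − $1,573.97 = $1,823.58

$1,823.58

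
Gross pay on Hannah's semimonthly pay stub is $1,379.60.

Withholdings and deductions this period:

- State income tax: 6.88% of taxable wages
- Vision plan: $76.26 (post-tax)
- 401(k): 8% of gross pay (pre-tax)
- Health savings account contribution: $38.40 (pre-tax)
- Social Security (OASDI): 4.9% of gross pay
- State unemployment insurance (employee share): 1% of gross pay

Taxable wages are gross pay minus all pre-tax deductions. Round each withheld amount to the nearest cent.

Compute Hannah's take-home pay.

$988.49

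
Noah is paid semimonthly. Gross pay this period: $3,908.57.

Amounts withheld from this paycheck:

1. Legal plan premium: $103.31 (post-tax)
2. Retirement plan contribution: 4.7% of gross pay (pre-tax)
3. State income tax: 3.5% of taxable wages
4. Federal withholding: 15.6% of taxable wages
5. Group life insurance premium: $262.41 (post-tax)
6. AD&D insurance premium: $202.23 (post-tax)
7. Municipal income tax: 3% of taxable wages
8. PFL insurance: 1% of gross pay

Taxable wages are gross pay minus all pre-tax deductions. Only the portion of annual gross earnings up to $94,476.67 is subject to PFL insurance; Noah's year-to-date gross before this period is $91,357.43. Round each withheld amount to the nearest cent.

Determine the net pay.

Retirement plan contribution: $3,908.57 × 0.047 = $183.70
Taxable wages = $3,908.57 − $183.70 = $3,724.87
Federal withholding: $3,724.87 × 0.156 = $581.08
State income tax: $3,724.87 × 0.035 = $130.37
Municipal income tax: $3,724.87 × 0.03 = $111.75
PFL insurance: only $94,476.67 − $91,357.43 = $3,119.24 of this check is subject → $3,119.24 × 0.01 = $31.19
Legal plan premium: $103.31
Group life insurance premium: $262.41
AD&D insurance premium: $202.23
Total deductions = $183.70 + $581.08 + $130.37 + $111.75 + $31.19 + $103.31 + $262.41 + $202.23 = $1,606.04
Net pay = $3,908.57 − $1,606.04 = $2,302.53

$2,302.53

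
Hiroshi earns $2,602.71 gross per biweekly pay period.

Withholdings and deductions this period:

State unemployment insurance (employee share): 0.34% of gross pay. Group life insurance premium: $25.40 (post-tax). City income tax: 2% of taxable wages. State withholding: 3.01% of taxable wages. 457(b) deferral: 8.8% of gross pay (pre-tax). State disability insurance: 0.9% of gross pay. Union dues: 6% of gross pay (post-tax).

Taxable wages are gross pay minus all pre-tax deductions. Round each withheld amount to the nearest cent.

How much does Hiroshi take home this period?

$2,040.92

457(b) deferral: $2,602.71 × 0.088 = $229.04
Taxable wages = $2,602.71 − $229.04 = $2,373.67
State withholding: $2,373.67 × 0.0301 = $71.45
City income tax: $2,373.67 × 0.02 = $47.47
State disability insurance: $2,602.71 × 0.009 = $23.42
State unemployment insurance (employee share): $2,602.71 × 0.0034 = $8.85
Union dues: $2,602.71 × 0.06 = $156.16
Group life insurance premium: $25.40
Total deductions = $229.04 + $71.45 + $47.47 + $23.42 + $8.85 + $156.16 + $25.40 = $561.79
Net pay = $2,602.71 − $561.79 = $2,040.92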